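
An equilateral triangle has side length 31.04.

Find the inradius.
r = Area/s with s the semi-perimeter.
Area = (√3/4)·31.04² = (√3/4)·963.4816 ≈ 0.433013·963.4816 ≈ 417.2
s = 3·31.04/2 = 46.56
r ≈ 417.2/46.56 ≈ 8.96048
(Equivalently r = side/(2√3) = 31.04/3.4641 ≈ 8.96048.)

r = 8.96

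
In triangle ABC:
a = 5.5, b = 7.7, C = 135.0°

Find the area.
Two sides and the included angle (SAS): A = ½·a·b·sin(C) = ½·5.5·7.7·sin(135.0°)
sin(135.0°) ≈ 0.707107
A ≈ ½·42.35·0.707107 = 21.175·0.707107 ≈ 14.973

Area = 14.97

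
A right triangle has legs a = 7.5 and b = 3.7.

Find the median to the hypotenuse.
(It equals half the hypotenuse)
Hypotenuse c = √(a² + b²) = √(56.25 + 13.69) = √69.94 ≈ 8.36301
Median to hypotenuse = c/2 ≈ 8.36301/2 ≈ 4.18151

Median = 4.182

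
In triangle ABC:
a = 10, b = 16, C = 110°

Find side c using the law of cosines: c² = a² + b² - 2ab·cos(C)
c² = 10² + 16² − 2·10·16·cos(110°)
cos(110°) ≈ -0.34202
c² ≈ 100 + 256 − 320·(-0.34202) ≈ 356 + 109.446 ≈ 465.446
c ≈ √465.446 ≈ 21.5742

c = 21.57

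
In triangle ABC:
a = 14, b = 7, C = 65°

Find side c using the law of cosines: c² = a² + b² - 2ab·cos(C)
c² = 14² + 7² − 2·14·7·cos(65°)
cos(65°) ≈ 0.422618
c² ≈ 196 + 49 − 196·(0.422618) ≈ 245 − 82.8332 ≈ 162.167
c ≈ √162.167 ≈ 12.7345

c = 12.73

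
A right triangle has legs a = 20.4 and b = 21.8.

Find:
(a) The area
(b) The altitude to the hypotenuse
(a) The legs are perpendicular, so Area = ½·a·b = ½·20.4·21.8 = ½·444.72 = 222.36
(b) Hypotenuse c = √(a² + b²) = √(416.16 + 475.24) = √891.4 ≈ 29.8563
    Area = ½·c·h_c  ⇒  h_c = 2·Area/c = 444.72/29.8563 ≈ 14.8953

Area = 222.36, h_c = 14.9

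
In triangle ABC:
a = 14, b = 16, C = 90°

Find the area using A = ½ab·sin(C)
A = ½·a·b·sin(C) = ½·14·16·sin(90°)
sin(90°) ≈ 1
A ≈ ½·224·1 = 112·1 ≈ 112

Area = 112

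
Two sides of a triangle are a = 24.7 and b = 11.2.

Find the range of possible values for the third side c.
Triangle inequality: |a − b| < c < a + b
|a − b| = |24.7 − 11.2| = 13.5
a + b = 24.7 + 11.2 = 35.9

13.5 < c < 35.9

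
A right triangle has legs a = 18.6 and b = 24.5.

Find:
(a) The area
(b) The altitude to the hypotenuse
(a) The legs are perpendicular, so Area = ½·a·b = ½·18.6·24.5 = ½·455.7 = 227.85
(b) Hypotenuse c = √(a² + b²) = √(345.96 + 600.25) = √946.21 ≈ 30.7605
    Area = ½·c·h_c  ⇒  h_c = 2·Area/c = 455.7/30.7605 ≈ 14.8144

Area = 227.85, h_c = 14.81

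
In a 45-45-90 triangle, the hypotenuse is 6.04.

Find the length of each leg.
In a 45-45-90 triangle hypotenuse = leg·√2, so leg = hypotenuse/√2.
Leg = 6.04/√2 ≈ 6.04/1.41421 ≈ 4.27092

Each leg = 4.271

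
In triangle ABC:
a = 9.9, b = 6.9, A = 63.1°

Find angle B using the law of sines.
a/sin(A) = b/sin(B)  ⇒  sin(B) = b·sin(A)/a = 6.9·sin(63.1°)/9.9
sin(63.1°) ≈ 0.891798
sin(B) ≈ 6.9·0.891798/9.9 ≈ 6.1534/9.9 ≈ 0.621556
B = arcsin(0.621556) ≈ 38.4298°
(Since b ≤ a we need B ≤ A, so the obtuse alternative 180° − 38.4298° ≈ 141.57° is rejected.)

B = 38.43°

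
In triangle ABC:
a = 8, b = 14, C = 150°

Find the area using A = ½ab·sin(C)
A = ½·a·b·sin(C) = ½·8·14·sin(150°)
sin(150°) ≈ 0.5
A ≈ ½·112·0.5 = 56·0.5 ≈ 28

Area = 28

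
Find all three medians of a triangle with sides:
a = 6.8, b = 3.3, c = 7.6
Median formula: m_a = ½√(2b² + 2c² − a²) (and cyclically). a² = 46.24, b² = 10.89, c² = 57.76.
m_a = ½√(2·10.89 + 2·57.76 − 46.24) = ½√91.06 ≈ ½·9.54254 ≈ 4.77127
m_b = ½√(2·46.24 + 2·57.76 − 10.89) = ½√197.11 ≈ ½·14.0396 ≈ 7.01979
m_c = ½√(2·46.24 + 2·10.89 − 57.76) = ½√56.5 ≈ ½·7.51665 ≈ 3.75832

m_a = 4.771, m_b = 7.02, m_c = 3.758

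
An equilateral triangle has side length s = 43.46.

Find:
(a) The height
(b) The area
(a) The height splits the triangle into two 30-60-90 halves: h = s·√3/2 = 43.46·1.73205/2 ≈ 75.2749/2 ≈ 37.6375
(b) Area = (√3/4)·s² = (√3/4)·43.46² = (√3/4)·1888.7716 ≈ 0.433013·1888.7716 ≈ 817.862

Height = 37.64, Area = 817.9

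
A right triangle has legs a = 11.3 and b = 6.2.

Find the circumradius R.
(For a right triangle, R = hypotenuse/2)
Hypotenuse c = √(a² + b²) = √(127.69 + 38.44) = √166.13 ≈ 12.8891
R = c/2 ≈ 12.8891/2 ≈ 6.44457

R = 6.445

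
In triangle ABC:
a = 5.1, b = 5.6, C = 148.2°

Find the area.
Two sides and the included angle (SAS): A = ½·a·b·sin(C) = ½·5.1·5.6·sin(148.2°)
sin(148.2°) ≈ 0.526956
A ≈ ½·28.56·0.526956 = 14.28·0.526956 ≈ 7.52493

Area = 7.525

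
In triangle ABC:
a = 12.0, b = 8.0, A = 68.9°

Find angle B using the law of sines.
a/sin(A) = b/sin(B)  ⇒  sin(B) = b·sin(A)/a = 8.0·sin(68.9°)/12.0
sin(68.9°) ≈ 0.932954
sin(B) ≈ 8.0·0.932954/12.0 ≈ 7.46363/12.0 ≈ 0.621969
B = arcsin(0.621969) ≈ 38.4601°
(Since b ≤ a we need B ≤ A, so the obtuse alternative 180° − 38.4601° ≈ 141.54° is rejected.)

B = 38.46°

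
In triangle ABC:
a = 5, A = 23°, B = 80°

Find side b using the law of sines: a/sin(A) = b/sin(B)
a/sin(A) = b/sin(B)  ⇒  b = a·sin(B)/sin(A) = 5·sin(80°)/sin(23°)
sin(80°) ≈ 0.984808, sin(23°) ≈ 0.390731
b ≈ 5·0.984808/0.390731 ≈ 4.92404/0.390731 ≈ 12.6021

b = 12.6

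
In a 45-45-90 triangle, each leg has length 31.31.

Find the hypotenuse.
In a 45-45-90 triangle the sides are in ratio 1 : 1 : √2, so hypotenuse = leg·√2.
Hypotenuse = 31.31·√2 ≈ 31.31·1.41421 ≈ 44.279

Hypotenuse = 31.31√2 = 44.28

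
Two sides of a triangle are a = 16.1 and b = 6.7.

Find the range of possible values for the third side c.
Triangle inequality: |a − b| < c < a + b
|a − b| = |16.1 − 6.7| = 9.4
a + b = 16.1 + 6.7 = 22.8

9.4 < c < 22.8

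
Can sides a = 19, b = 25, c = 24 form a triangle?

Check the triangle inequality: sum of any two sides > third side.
a + b vs c: 19 + 25 = 44 > 24  ✓
a + c vs b: 19 + 24 = 43 > 25  ✓
b + c vs a: 25 + 24 = 49 > 19  ✓

Yes, triangle inequality satisfied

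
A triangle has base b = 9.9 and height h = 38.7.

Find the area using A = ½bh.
A = ½·b·h = ½·9.9·38.7 = ½·383.13 = 191.565

Area = 191.565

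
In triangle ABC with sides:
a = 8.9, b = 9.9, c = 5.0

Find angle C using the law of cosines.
c² = a² + b² − 2ab·cos(C)  ⇒  cos(C) = (a² + b² − c²)/(2ab)
cos(C) = (8.9² + 9.9² − 5.0²)/(2·8.9·9.9) = (79.21 + 98.01 − 25)/176.22 = 152.22/176.22 ≈ 0.863807
C = arccos(0.863807) ≈ 30.2533°

C = 30.25°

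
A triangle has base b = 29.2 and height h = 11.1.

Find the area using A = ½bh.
A = ½·b·h = ½·29.2·11.1 = ½·324.12 = 162.06

Area = 162.06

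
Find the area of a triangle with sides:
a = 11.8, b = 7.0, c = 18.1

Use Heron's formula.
s = (11.8 + 7.0 + 18.1)/2 = 36.9/2 = 18.45
s − a = 6.65, s − b = 11.45, s − c = 0.35
s(s−a)(s−b)(s−c) = 18.45·6.65·11.45·0.35 ≈ 491.69
Area = √491.69 ≈ 22.1741

Area = 22.17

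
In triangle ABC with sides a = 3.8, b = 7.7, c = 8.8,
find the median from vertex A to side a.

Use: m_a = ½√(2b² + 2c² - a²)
m_a = ½√(2·7.7² + 2·8.8² − 3.8²) = ½√(2·59.29 + 2·77.44 − 14.44) = ½√(118.58 + 154.88 − 14.44) = ½√259.02
√259.02 ≈ 16.0941, so m_a ≈ 8.04705

m_a = 8.047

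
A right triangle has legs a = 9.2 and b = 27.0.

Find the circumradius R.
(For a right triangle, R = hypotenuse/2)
Hypotenuse c = √(a² + b²) = √(84.64 + 729) = √813.64 ≈ 28.5244
R = c/2 ≈ 28.5244/2 ≈ 14.2622

R = 14.26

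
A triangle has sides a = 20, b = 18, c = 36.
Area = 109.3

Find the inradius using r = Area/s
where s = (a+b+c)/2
s = (20 + 18 + 36)/2 = 74/2 = 37
r = Area/s = 109.3/37 ≈ 2.95405

r = 2.954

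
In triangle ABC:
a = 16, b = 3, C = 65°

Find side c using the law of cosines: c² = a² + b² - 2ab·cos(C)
c² = 16² + 3² − 2·16·3·cos(65°)
cos(65°) ≈ 0.422618
c² ≈ 256 + 9 − 96·(0.422618) ≈ 265 − 40.5714 ≈ 224.429
c ≈ √224.429 ≈ 14.9809

c = 14.98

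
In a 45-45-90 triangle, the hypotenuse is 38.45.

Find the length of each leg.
In a 45-45-90 triangle hypotenuse = leg·√2, so leg = hypotenuse/√2.
Leg = 38.45/√2 ≈ 38.45/1.41421 ≈ 27.1883

Each leg = 27.19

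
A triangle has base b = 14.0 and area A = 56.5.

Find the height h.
A = ½·b·h  ⇒  h = 2A/b = 2·56.5/14.0 = 113/14.0 ≈ 8.07143

h = 8.071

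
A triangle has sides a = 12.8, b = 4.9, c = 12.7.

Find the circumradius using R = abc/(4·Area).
First find the area with Heron's formula.
s = (12.8 + 4.9 + 12.7)/2 = 15.2
Area = √(s(s−a)(s−b)(s−c)) = √(15.2·2.4·10.3·2.5) ≈ √939.36 ≈ 30.649
abc = 12.8·4.9·12.7 = 796.544
R = abc/(4·Area) ≈ 796.544/(4·30.649) = 796.544/122.596 ≈ 6.49731

R = 6.497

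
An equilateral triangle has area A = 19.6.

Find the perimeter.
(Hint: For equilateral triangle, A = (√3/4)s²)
A = (√3/4)s²  ⇒  s² = 4A/√3 = 4·19.6/√3 = 78.4/1.73205 ≈ 45.2643
s ≈ √45.2643 ≈ 6.72787
Perimeter = 3s ≈ 3·6.72787 ≈ 20.1836

Perimeter = 20.18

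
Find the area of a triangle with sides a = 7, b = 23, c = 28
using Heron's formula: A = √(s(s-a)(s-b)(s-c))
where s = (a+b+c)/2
s = (7 + 23 + 28)/2 = 58/2 = 29
s − a = 22, s − b = 6, s − c = 1
s(s−a)(s−b)(s−c) = 29·22·6·1 = 3828
Area = √3828 ≈ 61.8708

s = 29.0, Area = 61.87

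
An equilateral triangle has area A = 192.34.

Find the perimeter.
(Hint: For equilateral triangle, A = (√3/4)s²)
A = (√3/4)s²  ⇒  s² = 4A/√3 = 4·192.34/√3 = 769.36/1.73205 ≈ 444.19
s ≈ √444.19 ≈ 21.0758
Perimeter = 3s ≈ 3·21.0758 ≈ 63.2275

Perimeter = 63.23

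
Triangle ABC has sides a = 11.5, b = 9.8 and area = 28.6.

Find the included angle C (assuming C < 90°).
Area = ½·a·b·sin(C)  ⇒  sin(C) = 2·Area/(a·b) = 2·28.6/(11.5·9.8) = 57.2/112.7 ≈ 0.507542
C = arcsin(0.507542) ≈ 30.5003° (taking the acute solution since C < 90°)

C = 30.5°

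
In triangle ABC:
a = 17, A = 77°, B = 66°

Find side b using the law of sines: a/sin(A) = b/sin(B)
a/sin(A) = b/sin(B)  ⇒  b = a·sin(B)/sin(A) = 17·sin(66°)/sin(77°)
sin(66°) ≈ 0.913545, sin(77°) ≈ 0.97437
b ≈ 17·0.913545/0.97437 ≈ 15.5303/0.97437 ≈ 15.9388

b = 15.94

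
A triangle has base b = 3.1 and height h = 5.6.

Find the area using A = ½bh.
A = ½·b·h = ½·3.1·5.6 = ½·17.36 = 8.68

Area = 8.68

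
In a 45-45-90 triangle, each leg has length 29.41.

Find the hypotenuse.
In a 45-45-90 triangle the sides are in ratio 1 : 1 : √2, so hypotenuse = leg·√2.
Hypotenuse = 29.41·√2 ≈ 29.41·1.41421 ≈ 41.592

Hypotenuse = 29.41√2 = 41.59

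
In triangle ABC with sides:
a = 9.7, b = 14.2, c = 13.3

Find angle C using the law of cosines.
c² = a² + b² − 2ab·cos(C)  ⇒  cos(C) = (a² + b² − c²)/(2ab)
cos(C) = (9.7² + 14.2² − 13.3²)/(2·9.7·14.2) = (94.09 + 201.64 − 176.89)/275.48 = 118.84/275.48 ≈ 0.431392
C = arccos(0.431392) ≈ 64.444°

C = 64.44°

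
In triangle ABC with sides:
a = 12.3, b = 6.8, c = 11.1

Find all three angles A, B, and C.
Law of cosines for each angle (a² = 151.29, b² = 46.24, c² = 123.21):
cos(A) = (b² + c² − a²)/(2bc) = (46.24 + 123.21 − 151.29)/(2·6.8·11.1) = 18.16/150.96 ≈ 0.120297  ⇒  A ≈ 83.0908°
cos(B) = (a² + c² − b²)/(2ac) = (151.29 + 123.21 − 46.24)/(2·12.3·11.1) = 228.26/273.06 ≈ 0.835933  ⇒  B ≈ 33.2868°
cos(C) = (a² + b² − c²)/(2ab) = (151.29 + 46.24 − 123.21)/(2·12.3·6.8) = 74.32/167.28 ≈ 0.444285  ⇒  C ≈ 63.6224°
Check: A + B + C ≈ 180°

A = 83.09°, B = 33.29°, C = 63.62°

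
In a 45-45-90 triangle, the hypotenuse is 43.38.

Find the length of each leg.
In a 45-45-90 triangle hypotenuse = leg·√2, so leg = hypotenuse/√2.
Leg = 43.38/√2 ≈ 43.38/1.41421 ≈ 30.6743

Each leg = 30.67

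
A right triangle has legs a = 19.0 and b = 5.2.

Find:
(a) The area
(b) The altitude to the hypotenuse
(a) The legs are perpendicular, so Area = ½·a·b = ½·19.0·5.2 = ½·98.8 = 49.4
(b) Hypotenuse c = √(a² + b²) = √(361 + 27.04) = √388.04 ≈ 19.6987
    Area = ½·c·h_c  ⇒  h_c = 2·Area/c = 98.8/19.6987 ≈ 5.01555

Area = 49.4, h_c = 5.016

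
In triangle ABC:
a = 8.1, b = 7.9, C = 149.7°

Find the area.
Two sides and the included angle (SAS): A = ½·a·b·sin(C) = ½·8.1·7.9·sin(149.7°)
sin(149.7°) ≈ 0.504528
A ≈ ½·63.99·0.504528 = 31.995·0.504528 ≈ 16.1424

Area = 16.14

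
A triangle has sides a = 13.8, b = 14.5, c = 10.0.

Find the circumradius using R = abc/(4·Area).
First find the area with Heron's formula.
s = (13.8 + 14.5 + 10.0)/2 = 19.15
Area = √(s(s−a)(s−b)(s−c)) = √(19.15·5.35·4.65·9.15) ≈ √4359.1 ≈ 66.0235
abc = 13.8·14.5·10.0 = 2001
R = abc/(4·Area) ≈ 2001/(4·66.0235) = 2001/264.094 ≈ 7.57685

R = 7.577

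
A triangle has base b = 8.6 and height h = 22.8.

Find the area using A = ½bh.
A = ½·b·h = ½·8.6·22.8 = ½·196.08 = 98.04

Area = 98.04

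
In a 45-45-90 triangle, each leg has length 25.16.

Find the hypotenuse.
In a 45-45-90 triangle the sides are in ratio 1 : 1 : √2, so hypotenuse = leg·√2.
Hypotenuse = 25.16·√2 ≈ 25.16·1.41421 ≈ 35.5816

Hypotenuse = 25.16√2 = 35.58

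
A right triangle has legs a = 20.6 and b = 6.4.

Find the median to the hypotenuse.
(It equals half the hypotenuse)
Hypotenuse c = √(a² + b²) = √(424.36 + 40.96) = √465.32 ≈ 21.5713
Median to hypotenuse = c/2 ≈ 21.5713/2 ≈ 10.7856

Median = 10.79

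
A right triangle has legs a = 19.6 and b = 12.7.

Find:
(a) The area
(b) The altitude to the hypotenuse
(a) The legs are perpendicular, so Area = ½·a·b = ½·19.6·12.7 = ½·248.92 = 124.46
(b) Hypotenuse c = √(a² + b²) = √(384.16 + 161.29) = √545.45 ≈ 23.3549
    Area = ½·c·h_c  ⇒  h_c = 2·Area/c = 248.92/23.3549 ≈ 10.6582

Area = 124.46, h_c = 10.66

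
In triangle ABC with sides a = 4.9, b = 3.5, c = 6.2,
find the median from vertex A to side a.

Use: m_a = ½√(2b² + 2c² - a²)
m_a = ½√(2·3.5² + 2·6.2² − 4.9²) = ½√(2·12.25 + 2·38.44 − 24.01) = ½√(24.5 + 76.88 − 24.01) = ½√77.37
√77.37 ≈ 8.79602, so m_a ≈ 4.39801

m_a = 4.398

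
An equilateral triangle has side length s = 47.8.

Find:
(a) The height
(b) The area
(a) The height splits the triangle into two 30-60-90 halves: h = s·√3/2 = 47.8·1.73205/2 ≈ 82.792/2 ≈ 41.396
(b) Area = (√3/4)·s² = (√3/4)·47.8² = (√3/4)·2284.84 ≈ 0.433013·2284.84 ≈ 989.365

Height = 41.4, Area = 989.4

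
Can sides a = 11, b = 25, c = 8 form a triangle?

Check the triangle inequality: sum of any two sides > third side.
a + b vs c: 11 + 25 = 36 > 8  ✓
a + c vs b: 11 + 8 = 19 ≤ 25  ✗
b + c vs a: 25 + 8 = 33 > 11  ✓

No: 11 + 8 = 19 is not > 25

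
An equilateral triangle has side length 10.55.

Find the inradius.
r = Area/s with s the semi-perimeter.
Area = (√3/4)·10.55² = (√3/4)·111.3025 ≈ 0.433013·111.3025 ≈ 48.1954
s = 3·10.55/2 = 15.825
r ≈ 48.1954/15.825 ≈ 3.04552
(Equivalently r = side/(2√3) = 10.55/3.4641 ≈ 3.04552.)

r = 3.046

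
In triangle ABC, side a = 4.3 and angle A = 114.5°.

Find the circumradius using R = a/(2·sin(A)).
R = a/(2·sin(A)) = 4.3/(2·sin(114.5°))
sin(114.5°) ≈ 0.909961
R ≈ 4.3/(2·0.909961) = 4.3/1.81992 ≈ 2.36274

R = 2.363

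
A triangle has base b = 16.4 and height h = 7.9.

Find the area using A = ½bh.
A = ½·b·h = ½·16.4·7.9 = ½·129.56 = 64.78

Area = 64.78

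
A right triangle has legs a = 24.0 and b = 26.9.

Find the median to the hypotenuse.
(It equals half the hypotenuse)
Hypotenuse c = √(a² + b²) = √(576 + 723.61) = √1299.61 ≈ 36.0501
Median to hypotenuse = c/2 ≈ 36.0501/2 ≈ 18.0251

Median = 18.03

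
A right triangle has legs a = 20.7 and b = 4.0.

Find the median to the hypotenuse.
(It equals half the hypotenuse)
Hypotenuse c = √(a² + b²) = √(428.49 + 16) = √444.49 ≈ 21.0829
Median to hypotenuse = c/2 ≈ 21.0829/2 ≈ 10.5415

Median = 10.54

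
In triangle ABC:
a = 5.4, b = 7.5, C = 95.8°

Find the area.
Two sides and the included angle (SAS): A = ½·a·b·sin(C) = ½·5.4·7.5·sin(95.8°)
sin(95.8°) ≈ 0.994881
A ≈ ½·40.5·0.994881 = 20.25·0.994881 ≈ 20.1463

Area = 20.15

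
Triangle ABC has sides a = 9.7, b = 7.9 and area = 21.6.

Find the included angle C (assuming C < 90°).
Area = ½·a·b·sin(C)  ⇒  sin(C) = 2·Area/(a·b) = 2·21.6/(9.7·7.9) = 43.2/76.63 ≈ 0.563748
C = arcsin(0.563748) ≈ 34.3154° (taking the acute solution since C < 90°)

C = 34.32°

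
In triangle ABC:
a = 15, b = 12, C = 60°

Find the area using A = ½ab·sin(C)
A = ½·a·b·sin(C) = ½·15·12·sin(60°)
sin(60°) ≈ 0.866025
A ≈ ½·180·0.866025 = 90·0.866025 ≈ 77.9423

Area = 77.94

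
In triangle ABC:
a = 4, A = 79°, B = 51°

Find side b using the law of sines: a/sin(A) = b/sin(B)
a/sin(A) = b/sin(B)  ⇒  b = a·sin(B)/sin(A) = 4·sin(51°)/sin(79°)
sin(51°) ≈ 0.777146, sin(79°) ≈ 0.981627
b ≈ 4·0.777146/0.981627 ≈ 3.10858/0.981627 ≈ 3.16677

b = 3.167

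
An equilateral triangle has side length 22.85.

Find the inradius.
r = Area/s with s the semi-perimeter.
Area = (√3/4)·22.85² = (√3/4)·522.1225 ≈ 0.433013·522.1225 ≈ 226.086
s = 3·22.85/2 = 34.275
r ≈ 226.086/34.275 ≈ 6.59623
(Equivalently r = side/(2√3) = 22.85/3.4641 ≈ 6.59623.)

r = 6.596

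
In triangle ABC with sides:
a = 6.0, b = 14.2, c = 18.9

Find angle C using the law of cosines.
c² = a² + b² − 2ab·cos(C)  ⇒  cos(C) = (a² + b² − c²)/(2ab)
cos(C) = (6.0² + 14.2² − 18.9²)/(2·6.0·14.2) = (36 + 201.64 − 357.21)/170.4 = -119.57/170.4 ≈ -0.701702
C = arccos(-0.701702) ≈ 134.564°

C = 134.6°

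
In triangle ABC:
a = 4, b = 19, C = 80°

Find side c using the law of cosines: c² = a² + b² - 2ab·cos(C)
c² = 4² + 19² − 2·4·19·cos(80°)
cos(80°) ≈ 0.173648
c² ≈ 16 + 361 − 152·(0.173648) ≈ 377 − 26.3945 ≈ 350.605
c ≈ √350.605 ≈ 18.7245

c = 18.72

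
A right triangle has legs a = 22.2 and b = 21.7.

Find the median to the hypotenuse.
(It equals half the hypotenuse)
Hypotenuse c = √(a² + b²) = √(492.84 + 470.89) = √963.73 ≈ 31.044
Median to hypotenuse = c/2 ≈ 31.044/2 ≈ 15.522

Median = 15.52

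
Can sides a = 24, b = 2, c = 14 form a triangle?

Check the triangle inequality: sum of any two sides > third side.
a + b vs c: 24 + 2 = 26 > 14  ✓
a + c vs b: 24 + 14 = 38 > 2  ✓
b + c vs a: 2 + 14 = 16 ≤ 24  ✗

No: 2 + 14 = 16 is not > 24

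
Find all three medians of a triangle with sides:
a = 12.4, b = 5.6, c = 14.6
Median formula: m_a = ½√(2b² + 2c² − a²) (and cyclically). a² = 153.76, b² = 31.36, c² = 213.16.
m_a = ½√(2·31.36 + 2·213.16 − 153.76) = ½√335.28 ≈ ½·18.3107 ≈ 9.15533
m_b = ½√(2·153.76 + 2·213.16 − 31.36) = ½√702.48 ≈ ½·26.5043 ≈ 13.2522
m_c = ½√(2·153.76 + 2·31.36 − 213.16) = ½√157.08 ≈ ½·12.5332 ≈ 6.26658

m_a = 9.155, m_b = 13.25, m_c = 6.267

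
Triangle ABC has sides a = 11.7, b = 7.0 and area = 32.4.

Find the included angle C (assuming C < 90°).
Area = ½·a·b·sin(C)  ⇒  sin(C) = 2·Area/(a·b) = 2·32.4/(11.7·7.0) = 64.8/81.9 ≈ 0.791209
C = arcsin(0.791209) ≈ 52.2986° (taking the acute solution since C < 90°)

C = 52.3°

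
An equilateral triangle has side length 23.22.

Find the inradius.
r = Area/s with s the semi-perimeter.
Area = (√3/4)·23.22² = (√3/4)·539.1684 ≈ 0.433013·539.1684 ≈ 233.467
s = 3·23.22/2 = 34.83
r ≈ 233.467/34.83 ≈ 6.70304
(Equivalently r = side/(2√3) = 23.22/3.4641 ≈ 6.70304.)

r = 6.703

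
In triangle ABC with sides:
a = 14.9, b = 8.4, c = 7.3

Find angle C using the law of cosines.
c² = a² + b² − 2ab·cos(C)  ⇒  cos(C) = (a² + b² − c²)/(2ab)
cos(C) = (14.9² + 8.4² − 7.3²)/(2·14.9·8.4) = (222.01 + 70.56 − 53.29)/250.32 = 239.28/250.32 ≈ 0.955896
C = arccos(0.955896) ≈ 17.0798°

C = 17.08°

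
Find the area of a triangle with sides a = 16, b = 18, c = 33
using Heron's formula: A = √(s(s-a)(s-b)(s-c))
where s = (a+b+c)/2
s = (16 + 18 + 33)/2 = 67/2 = 33.5
s − a = 17.5, s − b = 15.5, s − c = 0.5
s(s−a)(s−b)(s−c) = 33.5·17.5·15.5·0.5 = 4543.4375
Area = √4543.4375 ≈ 67.405

s = 33.5, Area = 67.41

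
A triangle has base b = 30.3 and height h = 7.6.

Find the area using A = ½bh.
A = ½·b·h = ½·30.3·7.6 = ½·230.28 = 115.14

Area = 115.14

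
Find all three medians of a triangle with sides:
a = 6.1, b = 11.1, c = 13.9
Median formula: m_a = ½√(2b² + 2c² − a²) (and cyclically). a² = 37.21, b² = 123.21, c² = 193.21.
m_a = ½√(2·123.21 + 2·193.21 − 37.21) = ½√595.63 ≈ ½·24.4055 ≈ 12.2028
m_b = ½√(2·37.21 + 2·193.21 − 123.21) = ½√337.63 ≈ ½·18.3747 ≈ 9.18736
m_c = ½√(2·37.21 + 2·123.21 − 193.21) = ½√127.63 ≈ ½·11.2973 ≈ 5.64867

m_a = 12.2, m_b = 9.187, m_c = 5.649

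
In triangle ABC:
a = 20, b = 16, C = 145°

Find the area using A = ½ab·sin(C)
A = ½·a·b·sin(C) = ½·20·16·sin(145°)
sin(145°) ≈ 0.573576
A ≈ ½·320·0.573576 = 160·0.573576 ≈ 91.7722

Area = 91.77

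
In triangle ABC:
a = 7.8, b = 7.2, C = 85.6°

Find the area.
Two sides and the included angle (SAS): A = ½·a·b·sin(C) = ½·7.8·7.2·sin(85.6°)
sin(85.6°) ≈ 0.997053
A ≈ ½·56.16·0.997053 = 28.08·0.997053 ≈ 27.9972

Area = 28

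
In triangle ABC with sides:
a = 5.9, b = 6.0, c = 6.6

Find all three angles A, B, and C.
Law of cosines for each angle (a² = 34.81, b² = 36, c² = 43.56):
cos(A) = (b² + c² − a²)/(2bc) = (36 + 43.56 − 34.81)/(2·6.0·6.6) = 44.75/79.2 ≈ 0.565025  ⇒  A ≈ 55.596°
cos(B) = (a² + c² − b²)/(2ac) = (34.81 + 43.56 − 36)/(2·5.9·6.6) = 42.37/77.88 ≈ 0.544042  ⇒  B ≈ 57.0408°
cos(C) = (a² + b² − c²)/(2ab) = (34.81 + 36 − 43.56)/(2·5.9·6.0) = 27.25/70.8 ≈ 0.384887  ⇒  C ≈ 67.3633°
Check: A + B + C ≈ 180°

A = 55.6°, B = 57.04°, C = 67.36°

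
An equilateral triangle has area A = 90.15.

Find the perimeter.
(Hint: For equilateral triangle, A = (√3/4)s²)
A = (√3/4)s²  ⇒  s² = 4A/√3 = 4·90.15/√3 = 360.6/1.73205 ≈ 208.193
s ≈ √208.193 ≈ 14.4289
Perimeter = 3s ≈ 3·14.4289 ≈ 43.2866

Perimeter = 43.29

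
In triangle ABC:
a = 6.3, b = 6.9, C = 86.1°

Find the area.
Two sides and the included angle (SAS): A = ½·a·b·sin(C) = ½·6.3·6.9·sin(86.1°)
sin(86.1°) ≈ 0.997684
A ≈ ½·43.47·0.997684 = 21.735·0.997684 ≈ 21.6847

Area = 21.68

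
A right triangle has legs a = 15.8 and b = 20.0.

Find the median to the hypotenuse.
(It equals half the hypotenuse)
Hypotenuse c = √(a² + b²) = √(249.64 + 400) = √649.64 ≈ 25.488
Median to hypotenuse = c/2 ≈ 25.488/2 ≈ 12.744

Median = 12.74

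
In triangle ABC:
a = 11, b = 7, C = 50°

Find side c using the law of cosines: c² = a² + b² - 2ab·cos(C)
c² = 11² + 7² − 2·11·7·cos(50°)
cos(50°) ≈ 0.642788
c² ≈ 121 + 49 − 154·(0.642788) ≈ 170 − 98.9893 ≈ 71.0107
c ≈ √71.0107 ≈ 8.42679

c = 8.427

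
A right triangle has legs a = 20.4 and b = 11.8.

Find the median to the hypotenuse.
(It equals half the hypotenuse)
Hypotenuse c = √(a² + b²) = √(416.16 + 139.24) = √555.4 ≈ 23.5669
Median to hypotenuse = c/2 ≈ 23.5669/2 ≈ 11.7835

Median = 11.78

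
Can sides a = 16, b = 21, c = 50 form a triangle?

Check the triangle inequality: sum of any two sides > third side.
a + b vs c: 16 + 21 = 37 ≤ 50  ✗
a + c vs b: 16 + 50 = 66 > 21  ✓
b + c vs a: 21 + 50 = 71 > 16  ✓

No: 16 + 21 = 37 is not > 50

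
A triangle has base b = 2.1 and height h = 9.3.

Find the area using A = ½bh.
A = ½·b·h = ½·2.1·9.3 = ½·19.53 = 9.765

Area = 9.765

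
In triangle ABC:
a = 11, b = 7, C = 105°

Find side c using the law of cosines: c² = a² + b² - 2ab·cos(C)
c² = 11² + 7² − 2·11·7·cos(105°)
cos(105°) ≈ -0.258819
c² ≈ 121 + 49 − 154·(-0.258819) ≈ 170 + 39.8581 ≈ 209.858
c ≈ √209.858 ≈ 14.4865

c = 14.49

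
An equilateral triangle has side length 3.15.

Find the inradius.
r = Area/s with s the semi-perimeter.
Area = (√3/4)·3.15² = (√3/4)·9.9225 ≈ 0.433013·9.9225 ≈ 4.29657
s = 3·3.15/2 = 4.725
r ≈ 4.29657/4.725 ≈ 0.909327
(Equivalently r = side/(2√3) = 3.15/3.4641 ≈ 0.909327.)

r = 0.9093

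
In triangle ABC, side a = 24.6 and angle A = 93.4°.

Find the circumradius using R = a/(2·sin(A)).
R = a/(2·sin(A)) = 24.6/(2·sin(93.4°))
sin(93.4°) ≈ 0.99824
R ≈ 24.6/(2·0.99824) = 24.6/1.99648 ≈ 12.3217

R = 12.32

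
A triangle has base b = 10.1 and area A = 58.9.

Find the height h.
A = ½·b·h  ⇒  h = 2A/b = 2·58.9/10.1 = 117.8/10.1 ≈ 11.6634

h = 11.66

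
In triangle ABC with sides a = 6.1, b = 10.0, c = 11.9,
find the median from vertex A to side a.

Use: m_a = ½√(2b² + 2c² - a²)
m_a = ½√(2·10.0² + 2·11.9² − 6.1²) = ½√(2·100 + 2·141.61 − 37.21) = ½√(200 + 283.22 − 37.21) = ½√446.01
√446.01 ≈ 21.1189, so m_a ≈ 10.5595

m_a = 10.56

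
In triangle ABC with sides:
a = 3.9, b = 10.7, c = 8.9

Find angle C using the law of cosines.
c² = a² + b² − 2ab·cos(C)  ⇒  cos(C) = (a² + b² − c²)/(2ab)
cos(C) = (3.9² + 10.7² − 8.9²)/(2·3.9·10.7) = (15.21 + 114.49 − 79.21)/83.46 = 50.49/83.46 ≈ 0.60496
C = arccos(0.60496) ≈ 52.774°

C = 52.77°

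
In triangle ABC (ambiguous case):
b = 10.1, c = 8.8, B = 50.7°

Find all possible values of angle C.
b/sin(B) = c/sin(C)  ⇒  sin(C) = c·sin(B)/b = 8.8·sin(50.7°)/10.1
sin(50.7°) ≈ 0.77384
sin(C) ≈ 8.8·0.77384/10.1 ≈ 6.80979/10.1 ≈ 0.674237
Candidate 1: C₁ = arcsin(0.674237) ≈ 42.3949°  →  A = 180° − 50.7° − 42.3949° ≈ 86.9051° > 0, valid
Candidate 2: C₂ = 180° − C₁ ≈ 137.605°  →  A = 180° − 50.7° − 137.605° ≈ -8.3051° ≤ 0, not a valid triangle

C = 42.39° (one solution)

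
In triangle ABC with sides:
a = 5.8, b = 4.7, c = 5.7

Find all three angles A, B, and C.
Law of cosines for each angle (a² = 33.64, b² = 22.09, c² = 32.49):
cos(A) = (b² + c² − a²)/(2bc) = (22.09 + 32.49 − 33.64)/(2·4.7·5.7) = 20.94/53.58 ≈ 0.390817  ⇒  A ≈ 66.9946°
cos(B) = (a² + c² − b²)/(2ac) = (33.64 + 32.49 − 22.09)/(2·5.8·5.7) = 44.04/66.12 ≈ 0.666062  ⇒  B ≈ 48.2362°
cos(C) = (a² + b² − c²)/(2ab) = (33.64 + 22.09 − 32.49)/(2·5.8·4.7) = 23.24/54.52 ≈ 0.426266  ⇒  C ≈ 64.7692°
Check: A + B + C ≈ 180°

A = 66.99°, B = 48.24°, C = 64.77°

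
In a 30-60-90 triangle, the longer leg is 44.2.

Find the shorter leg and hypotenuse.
In a 30-60-90 triangle the sides are in ratio 1 : √3 : 2, so short leg = long leg/√3 and hypotenuse = 2·(short leg).
Short leg = 44.2/√3 ≈ 44.2/1.73205 ≈ 25.5189
Hypotenuse = 2·25.5189 ≈ 51.0378

Short leg = 25.52, Hypotenuse = 51.04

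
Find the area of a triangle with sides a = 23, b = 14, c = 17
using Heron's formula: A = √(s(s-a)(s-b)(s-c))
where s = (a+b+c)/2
s = (23 + 14 + 17)/2 = 54/2 = 27
s − a = 4, s − b = 13, s − c = 10
s(s−a)(s−b)(s−c) = 27·4·13·10 = 14040
Area = √14040 ≈ 118.491

s = 27.0, Area = 118.5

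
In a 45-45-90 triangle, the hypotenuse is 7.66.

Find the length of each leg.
In a 45-45-90 triangle hypotenuse = leg·√2, so leg = hypotenuse/√2.
Leg = 7.66/√2 ≈ 7.66/1.41421 ≈ 5.41644

Each leg = 5.416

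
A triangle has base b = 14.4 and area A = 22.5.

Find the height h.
A = ½·b·h  ⇒  h = 2A/b = 2·22.5/14.4 = 45/14.4 ≈ 3.125

h = 3.125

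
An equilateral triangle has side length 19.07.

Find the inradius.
r = Area/s with s the semi-perimeter.
Area = (√3/4)·19.07² = (√3/4)·363.6649 ≈ 0.433013·363.6649 ≈ 157.472
s = 3·19.07/2 = 28.605
r ≈ 157.472/28.605 ≈ 5.50503
(Equivalently r = side/(2√3) = 19.07/3.4641 ≈ 5.50503.)

r = 5.505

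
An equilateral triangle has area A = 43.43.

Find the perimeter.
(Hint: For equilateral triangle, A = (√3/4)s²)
A = (√3/4)s²  ⇒  s² = 4A/√3 = 4·43.43/√3 = 173.72/1.73205 ≈ 100.297
s ≈ √100.297 ≈ 10.0149
Perimeter = 3s ≈ 3·10.0149 ≈ 30.0446

Perimeter = 30.04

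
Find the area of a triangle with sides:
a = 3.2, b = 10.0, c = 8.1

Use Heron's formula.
s = (3.2 + 10.0 + 8.1)/2 = 21.3/2 = 10.65
s − a = 7.45, s − b = 0.65, s − c = 2.55
s(s−a)(s−b)(s−c) = 10.65·7.45·0.65·2.55 ≈ 131.51
Area = √131.51 ≈ 11.4678

Area = 11.47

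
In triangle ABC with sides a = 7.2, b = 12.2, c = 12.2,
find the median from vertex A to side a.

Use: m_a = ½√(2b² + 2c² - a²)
m_a = ½√(2·12.2² + 2·12.2² − 7.2²) = ½√(2·148.84 + 2·148.84 − 51.84) = ½√(297.68 + 297.68 − 51.84) = ½√543.52
√543.52 ≈ 23.3135, so m_a ≈ 11.6568

m_a = 11.66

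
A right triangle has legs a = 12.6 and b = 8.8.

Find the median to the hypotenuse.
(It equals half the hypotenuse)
Hypotenuse c = √(a² + b²) = √(158.76 + 77.44) = √236.2 ≈ 15.3688
Median to hypotenuse = c/2 ≈ 15.3688/2 ≈ 7.6844

Median = 7.684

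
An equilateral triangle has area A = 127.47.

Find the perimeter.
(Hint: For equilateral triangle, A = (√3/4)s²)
A = (√3/4)s²  ⇒  s² = 4A/√3 = 4·127.47/√3 = 509.88/1.73205 ≈ 294.379
s ≈ √294.379 ≈ 17.1575
Perimeter = 3s ≈ 3·17.1575 ≈ 51.4725

Perimeter = 51.47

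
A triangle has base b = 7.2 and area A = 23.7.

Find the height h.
A = ½·b·h  ⇒  h = 2A/b = 2·23.7/7.2 = 47.4/7.2 ≈ 6.58333

h = 6.583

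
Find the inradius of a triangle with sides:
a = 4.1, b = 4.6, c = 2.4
r = Area/s where s is the semi-perimeter.
s = (4.1 + 4.6 + 2.4)/2 = 11.1/2 = 5.55
Area = √(s(s−a)(s−b)(s−c)) = √(5.55·1.45·0.95·3.15) ≈ √24.0821 ≈ 4.90736
r ≈ 4.90736/5.55 ≈ 0.884208

r = 0.8842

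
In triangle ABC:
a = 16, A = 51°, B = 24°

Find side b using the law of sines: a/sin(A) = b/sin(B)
a/sin(A) = b/sin(B)  ⇒  b = a·sin(B)/sin(A) = 16·sin(24°)/sin(51°)
sin(24°) ≈ 0.406737, sin(51°) ≈ 0.777146
b ≈ 16·0.406737/0.777146 ≈ 6.50779/0.777146 ≈ 8.37396

b = 8.374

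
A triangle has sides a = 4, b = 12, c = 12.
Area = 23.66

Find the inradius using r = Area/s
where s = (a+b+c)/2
s = (4 + 12 + 12)/2 = 28/2 = 14
r = Area/s = 23.66/14 ≈ 1.69

r = 1.69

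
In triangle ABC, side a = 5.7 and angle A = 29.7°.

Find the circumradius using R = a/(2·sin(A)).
R = a/(2·sin(A)) = 5.7/(2·sin(29.7°))
sin(29.7°) ≈ 0.495459
R ≈ 5.7/(2·0.495459) = 5.7/0.990917 ≈ 5.75225

R = 5.752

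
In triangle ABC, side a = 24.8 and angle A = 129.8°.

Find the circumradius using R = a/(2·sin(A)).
R = a/(2·sin(A)) = 24.8/(2·sin(129.8°))
sin(129.8°) ≈ 0.768284
R ≈ 24.8/(2·0.768284) = 24.8/1.53657 ≈ 16.1399

R = 16.14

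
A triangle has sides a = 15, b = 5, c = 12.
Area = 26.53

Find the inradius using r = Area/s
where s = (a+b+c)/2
s = (15 + 5 + 12)/2 = 32/2 = 16
r = Area/s = 26.53/16 ≈ 1.65813

r = 1.658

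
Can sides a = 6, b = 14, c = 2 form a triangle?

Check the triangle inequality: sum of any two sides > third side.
a + b vs c: 6 + 14 = 20 > 2  ✓
a + c vs b: 6 + 2 = 8 ≤ 14  ✗
b + c vs a: 14 + 2 = 16 > 6  ✓

No: 6 + 2 = 8 is not > 14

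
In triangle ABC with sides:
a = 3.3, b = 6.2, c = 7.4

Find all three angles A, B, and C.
Law of cosines for each angle (a² = 10.89, b² = 38.44, c² = 54.76):
cos(A) = (b² + c² − a²)/(2bc) = (38.44 + 54.76 − 10.89)/(2·6.2·7.4) = 82.31/91.76 ≈ 0.897014  ⇒  A ≈ 26.2317°
cos(B) = (a² + c² − b²)/(2ac) = (10.89 + 54.76 − 38.44)/(2·3.3·7.4) = 27.21/48.84 ≈ 0.557125  ⇒  B ≈ 56.1428°
cos(C) = (a² + b² − c²)/(2ab) = (10.89 + 38.44 − 54.76)/(2·3.3·6.2) = -5.43/40.92 ≈ -0.132698  ⇒  C ≈ 97.6255°
Check: A + B + C ≈ 180°

A = 26.23°, B = 56.14°, C = 97.63°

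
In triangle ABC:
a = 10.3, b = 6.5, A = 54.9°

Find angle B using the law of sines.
a/sin(A) = b/sin(B)  ⇒  sin(B) = b·sin(A)/a = 6.5·sin(54.9°)/10.3
sin(54.9°) ≈ 0.81815
sin(B) ≈ 6.5·0.81815/10.3 ≈ 5.31797/10.3 ≈ 0.516308
B = arcsin(0.516308) ≈ 31.0849°
(Since b ≤ a we need B ≤ A, so the obtuse alternative 180° − 31.0849° ≈ 148.915° is rejected.)

B = 31.08°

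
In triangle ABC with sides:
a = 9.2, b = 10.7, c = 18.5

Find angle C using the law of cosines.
c² = a² + b² − 2ab·cos(C)  ⇒  cos(C) = (a² + b² − c²)/(2ab)
cos(C) = (9.2² + 10.7² − 18.5²)/(2·9.2·10.7) = (84.64 + 114.49 − 342.25)/196.88 = -143.12/196.88 ≈ -0.72694
C = arccos(-0.72694) ≈ 136.63°

C = 136.6°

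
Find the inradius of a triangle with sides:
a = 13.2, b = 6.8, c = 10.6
r = Area/s where s is the semi-perimeter.
s = (13.2 + 6.8 + 10.6)/2 = 30.6/2 = 15.3
Area = √(s(s−a)(s−b)(s−c)) = √(15.3·2.1·8.5·4.7) ≈ √1283.59 ≈ 35.8273
r ≈ 35.8273/15.3 ≈ 2.34165

r = 2.342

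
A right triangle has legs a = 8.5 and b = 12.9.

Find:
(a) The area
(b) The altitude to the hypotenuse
(a) The legs are perpendicular, so Area = ½·a·b = ½·8.5·12.9 = ½·109.65 = 54.825
(b) Hypotenuse c = √(a² + b²) = √(72.25 + 166.41) = √238.66 ≈ 15.4486
    Area = ½·c·h_c  ⇒  h_c = 2·Area/c = 109.65/15.4486 ≈ 7.09772

Area = 54.825, h_c = 7.098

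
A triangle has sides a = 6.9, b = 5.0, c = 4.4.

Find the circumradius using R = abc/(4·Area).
First find the area with Heron's formula.
s = (6.9 + 5.0 + 4.4)/2 = 8.15
Area = √(s(s−a)(s−b)(s−c)) = √(8.15·1.25·3.15·3.75) ≈ √120.34 ≈ 10.97
abc = 6.9·5.0·4.4 = 151.8
R = abc/(4·Area) ≈ 151.8/(4·10.97) = 151.8/43.8798 ≈ 3.45945

R = 3.459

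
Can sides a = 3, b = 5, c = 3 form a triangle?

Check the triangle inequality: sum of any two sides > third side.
a + b vs c: 3 + 5 = 8 > 3  ✓
a + c vs b: 3 + 3 = 6 > 5  ✓
b + c vs a: 5 + 3 = 8 > 3  ✓

Yes, triangle inequality satisfied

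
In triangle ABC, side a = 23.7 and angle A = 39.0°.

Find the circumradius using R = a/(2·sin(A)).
R = a/(2·sin(A)) = 23.7/(2·sin(39.0°))
sin(39.0°) ≈ 0.62932
R ≈ 23.7/(2·0.62932) = 23.7/1.25864 ≈ 18.8298

R = 18.83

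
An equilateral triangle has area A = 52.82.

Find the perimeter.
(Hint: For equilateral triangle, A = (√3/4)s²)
A = (√3/4)s²  ⇒  s² = 4A/√3 = 4·52.82/√3 = 211.28/1.73205 ≈ 121.983
s ≈ √121.983 ≈ 11.0446
Perimeter = 3s ≈ 3·11.0446 ≈ 33.1337

Perimeter = 33.13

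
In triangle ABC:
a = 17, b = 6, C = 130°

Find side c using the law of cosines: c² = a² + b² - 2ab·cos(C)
c² = 17² + 6² − 2·17·6·cos(130°)
cos(130°) ≈ -0.642788
c² ≈ 289 + 36 − 204·(-0.642788) ≈ 325 + 131.129 ≈ 456.129
c ≈ √456.129 ≈ 21.3572

c = 21.36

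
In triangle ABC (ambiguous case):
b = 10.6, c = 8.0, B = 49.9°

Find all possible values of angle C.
b/sin(B) = c/sin(C)  ⇒  sin(C) = c·sin(B)/b = 8.0·sin(49.9°)/10.6
sin(49.9°) ≈ 0.764921
sin(C) ≈ 8.0·0.764921/10.6 ≈ 6.11937/10.6 ≈ 0.577299
Candidate 1: C₁ = arcsin(0.577299) ≈ 35.2608°  →  A = 180° − 49.9° − 35.2608° ≈ 94.8392° > 0, valid
Candidate 2: C₂ = 180° − C₁ ≈ 144.739°  →  A = 180° − 49.9° − 144.739° ≈ -14.6392° ≤ 0, not a valid triangle

C = 35.26° (one solution)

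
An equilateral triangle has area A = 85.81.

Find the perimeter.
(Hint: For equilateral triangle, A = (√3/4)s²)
A = (√3/4)s²  ⇒  s² = 4A/√3 = 4·85.81/√3 = 343.24/1.73205 ≈ 198.17
s ≈ √198.17 ≈ 14.0773
Perimeter = 3s ≈ 3·14.0773 ≈ 42.2318

Perimeter = 42.23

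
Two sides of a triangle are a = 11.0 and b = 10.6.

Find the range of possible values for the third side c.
Triangle inequality: |a − b| < c < a + b
|a − b| = |11.0 − 10.6| = 0.4
a + b = 11.0 + 10.6 = 21.6

0.4 < c < 21.6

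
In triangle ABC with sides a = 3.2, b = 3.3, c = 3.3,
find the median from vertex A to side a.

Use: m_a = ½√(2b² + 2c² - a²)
m_a = ½√(2·3.3² + 2·3.3² − 3.2²) = ½√(2·10.89 + 2·10.89 − 10.24) = ½√(21.78 + 21.78 − 10.24) = ½√33.32
√33.32 ≈ 5.77235, so m_a ≈ 2.88617

m_a = 2.886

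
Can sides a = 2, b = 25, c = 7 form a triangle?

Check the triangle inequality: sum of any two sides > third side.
a + b vs c: 2 + 25 = 27 > 7  ✓
a + c vs b: 2 + 7 = 9 ≤ 25  ✗
b + c vs a: 25 + 7 = 32 > 2  ✓

No: 2 + 7 = 9 is not > 25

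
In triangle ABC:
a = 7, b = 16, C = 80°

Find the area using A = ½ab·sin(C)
A = ½·a·b·sin(C) = ½·7·16·sin(80°)
sin(80°) ≈ 0.984808
A ≈ ½·112·0.984808 = 56·0.984808 ≈ 55.1492

Area = 55.15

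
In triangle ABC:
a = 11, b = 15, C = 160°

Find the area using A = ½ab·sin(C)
A = ½·a·b·sin(C) = ½·11·15·sin(160°)
sin(160°) ≈ 0.34202
A ≈ ½·165·0.34202 = 82.5·0.34202 ≈ 28.2167

Area = 28.22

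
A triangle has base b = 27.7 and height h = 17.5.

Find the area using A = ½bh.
A = ½·b·h = ½·27.7·17.5 = ½·484.75 = 242.375

Area = 242.375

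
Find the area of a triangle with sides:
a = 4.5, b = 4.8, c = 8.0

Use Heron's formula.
s = (4.5 + 4.8 + 8.0)/2 = 17.3/2 = 8.65
s − a = 4.15, s − b = 3.85, s − c = 0.65
s(s−a)(s−b)(s−c) = 8.65·4.15·3.85·0.65 ≈ 89.8335
Area = √89.8335 ≈ 9.47805

Area = 9.478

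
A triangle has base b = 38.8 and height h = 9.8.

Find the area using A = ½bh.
A = ½·b·h = ½·38.8·9.8 = ½·380.24 = 190.12

Area = 190.12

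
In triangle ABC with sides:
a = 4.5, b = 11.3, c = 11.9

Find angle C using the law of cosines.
c² = a² + b² − 2ab·cos(C)  ⇒  cos(C) = (a² + b² − c²)/(2ab)
cos(C) = (4.5² + 11.3² − 11.9²)/(2·4.5·11.3) = (20.25 + 127.69 − 141.61)/101.7 = 6.33/101.7 ≈ 0.0622419
C = arccos(0.0622419) ≈ 86.4315°

C = 86.43°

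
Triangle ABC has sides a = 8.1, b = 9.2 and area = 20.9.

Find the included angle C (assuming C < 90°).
Area = ½·a·b·sin(C)  ⇒  sin(C) = 2·Area/(a·b) = 2·20.9/(8.1·9.2) = 41.8/74.52 ≈ 0.560923
C = arcsin(0.560923) ≈ 34.1197° (taking the acute solution since C < 90°)

C = 34.12°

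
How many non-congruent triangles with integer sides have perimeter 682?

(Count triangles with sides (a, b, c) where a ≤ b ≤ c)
Let a ≤ b ≤ c with a + b + c = 682. The only binding inequality is a + b > c, i.e. 682 − c > c, so c < 682/2; and c ≥ 682/3 since c is the largest side.
So 228 ≤ c ≤ 340. For each c, b runs from ⌈(682 − c)/2⌉ up to c (then a = 682 − b − c satisfies 1 ≤ a ≤ b automatically), giving c − ⌈(682 − c)/2⌉ + 1 choices.
Summing over c: 2 + 3 + 5 + 6 + … + 168 + 170  (113 terms, c = 228, …, 340) = 9690
Check (closed form: nearest integer to p²/48 for even p, (p+3)²/48 for odd p): 682²/48 = 465124/48 ≈ 9690.08 → 9690

9690 triangles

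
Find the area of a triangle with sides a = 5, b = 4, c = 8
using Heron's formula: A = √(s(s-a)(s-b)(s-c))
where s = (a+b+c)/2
s = (5 + 4 + 8)/2 = 17/2 = 8.5
s − a = 3.5, s − b = 4.5, s − c = 0.5
s(s−a)(s−b)(s−c) = 8.5·3.5·4.5·0.5 = 66.9375
Area = √66.9375 ≈ 8.18153

s = 8.5, Area = 8.182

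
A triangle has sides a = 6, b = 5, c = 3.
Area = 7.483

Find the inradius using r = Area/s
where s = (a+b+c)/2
s = (6 + 5 + 3)/2 = 14/2 = 7
r = Area/s = 7.483/7 ≈ 1.069

r = 1.069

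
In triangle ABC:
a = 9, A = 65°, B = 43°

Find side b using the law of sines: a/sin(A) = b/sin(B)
a/sin(A) = b/sin(B)  ⇒  b = a·sin(B)/sin(A) = 9·sin(43°)/sin(65°)
sin(43°) ≈ 0.681998, sin(65°) ≈ 0.906308
b ≈ 9·0.681998/0.906308 ≈ 6.13799/0.906308 ≈ 6.77252

b = 6.773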